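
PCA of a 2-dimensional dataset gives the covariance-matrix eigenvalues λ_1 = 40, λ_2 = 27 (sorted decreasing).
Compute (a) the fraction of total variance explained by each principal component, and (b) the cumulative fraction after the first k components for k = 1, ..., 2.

Step 1 — total variance = trace(Sigma) = Σ λ_i = 40 + 27 = 67.

Step 2 — fraction explained by component i = λ_i / Σ λ:
  PC1: 40/67 = 0.597
  PC2: 27/67 = 0.403

Step 3 — cumulative fraction after k components = (λ_1 + ... + λ_k) / Σ λ:
  k = 1: 40/67 = 0.597
  k = 2: (40 + 27)/67 = 67/67 = 1

Summary (fraction, with percent):

explained: PC1 0.597 (59.7%), PC2 0.403 (40.3%);  cumulative: 0.597, 1


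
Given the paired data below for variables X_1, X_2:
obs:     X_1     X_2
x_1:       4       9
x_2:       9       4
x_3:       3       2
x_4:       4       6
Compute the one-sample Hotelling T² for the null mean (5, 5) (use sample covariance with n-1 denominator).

Step 1 — sample mean vector:
  mean(X_1) = (4 + 9 + 3 + 4) / 4 = 20/4 = 5
  mean(X_2) = (9 + 4 + 2 + 6) / 4 = 21/4 = 5.25
  x̄ = (5, 5.25),  deviation x̄ - mu_0 = (5, 5.25) - (5, 5) = (0, 0.25).

Step 2 — sample covariance matrix, S[i,j] = (1/(n-1)) · Σ_k (x_{k,i} - mean_i) · (x_{k,j} - mean_j), divisor n-1 = 3:
  S[X_1,X_1] = ((-1)·(-1) + (4)·(4) + (-2)·(-2) + (-1)·(-1)) / 3 = 22/3 = 7.3333
  S[X_1,X_2] = ((-1)·(3.75) + (4)·(-1.25) + (-2)·(-3.25) + (-1)·(0.75)) / 3 = -3/3 = -1
  S[X_2,X_2] = ((3.75)·(3.75) + (-1.25)·(-1.25) + (-3.25)·(-3.25) + (0.75)·(0.75)) / 3 = 26.75/3 = 8.9167
  S = [[7.3333, -1],
 [-1, 8.9167]].

Step 3 — invert S. det(S) = 7.3333·8.9167 - (-1)² = 64.3889.
  S^{-1} = (1/det) · [[d, -b], [-b, a]] = [[0.1385, 0.0155],
 [0.0155, 0.1139]].

Step 4 — quadratic form (x̄ - mu_0)^T · S^{-1} · (x̄ - mu_0):
  S^{-1} · (x̄ - mu_0) = (0.0039, 0.0285),
  (x̄ - mu_0)^T · [...] = (0)·(0.0039) + (0.25)·(0.0285) = 0.0071.

Step 5 — scale by n: T² = 4 · 0.0071 = 0.0285.

T² ≈ 0.0285


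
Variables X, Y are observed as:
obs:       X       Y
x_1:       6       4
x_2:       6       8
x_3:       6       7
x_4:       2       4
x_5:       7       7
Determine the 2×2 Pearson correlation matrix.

Step 1 — column means:
  mean(X) = (6 + 6 + 6 + 2 + 7) / 5 = 27/5 = 5.4
  mean(Y) = (4 + 8 + 7 + 4 + 7) / 5 = 30/5 = 6

Step 2 — sample variances and covariances s[i,j] = (1/(n-1)) · Σ_k (x_{k,i} - mean_i) · (x_{k,j} - mean_j), with n-1 = 4:
  s[X,X] = ((0.6)·(0.6) + (0.6)·(0.6) + (0.6)·(0.6) + (-3.4)·(-3.4) + (1.6)·(1.6)) / 4 = 15.2/4 = 3.8
  s[X,Y] = ((0.6)·(-2) + (0.6)·(2) + (0.6)·(1) + (-3.4)·(-2) + (1.6)·(1)) / 4 = 9/4 = 2.25
  s[Y,Y] = ((-2)·(-2) + (2)·(2) + (1)·(1) + (-2)·(-2) + (1)·(1)) / 4 = 14/4 = 3.5
  Sample standard deviations s_i = √(s[i,i]):
  s(X) = √(3.8) = 1.9494
  s(Y) = √(3.5) = 1.8708

Step 3 — r_{ij} = s_{ij} / (s_i · s_j):
  r[X,X] = 1 (diagonal).
  r[X,Y] = 2.25 / (1.9494 · 1.8708) = 2.25 / 3.6469 = 0.617
  r[Y,Y] = 1 (diagonal).

R is symmetric with unit diagonal. Assembling:

R = [[1, 0.617],
 [0.617, 1]]


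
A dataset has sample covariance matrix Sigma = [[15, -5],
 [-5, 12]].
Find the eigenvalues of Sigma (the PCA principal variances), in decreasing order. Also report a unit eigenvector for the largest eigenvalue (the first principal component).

Step 1 — characteristic polynomial of 2×2 Sigma:
  det(Sigma - λI) = λ² - trace · λ + det = 0.
  trace = 15 + 12 = 27, det = 15·12 - (-5)² = 155.
Step 2 — discriminant:
  Δ = trace² - 4·det = 729 - 620 = 109.
Step 3 — eigenvalues:
  λ = (trace ± √Δ)/2 = (27 ± 10.4403)/2,
  λ_1 = 18.7202,  λ_2 = 8.2798.

Step 4 — unit eigenvector for λ_1: solve (Sigma - λ_1 I)v = 0. First row:
  (15 - 18.7202)·v_x + (-5)·v_y = 0, i.e. (-3.7202)·v_x + (-5)·v_y = 0,
  so v ∝ (b, λ_1 - a) = (-5, 3.7202); multiply by -1 so the first entry is positive: u = (5, -3.7202).
  ||u|| = √((5)² + (-3.7202)²) = √(38.8395) ≈ 6.2321,
  v_1 = u/||u|| ≈ (0.8023, -0.5969) (||v_1|| = 1).

λ_1 = 18.7202,  λ_2 = 8.2798;  v_1 ≈ (0.8023, -0.5969)


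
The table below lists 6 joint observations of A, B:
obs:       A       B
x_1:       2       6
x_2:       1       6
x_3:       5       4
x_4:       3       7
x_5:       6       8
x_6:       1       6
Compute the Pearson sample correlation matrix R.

Step 1 — column means:
  mean(A) = (2 + 1 + 5 + 3 + 6 + 1) / 6 = 18/6 = 3
  mean(B) = (6 + 6 + 4 + 7 + 8 + 6) / 6 = 37/6 = 6.1667

Step 2 — sample variances and covariances s[i,j] = (1/(n-1)) · Σ_k (x_{k,i} - mean_i) · (x_{k,j} - mean_j), with n-1 = 5:
  s[A,A] = ((-1)·(-1) + (-2)·(-2) + (2)·(2) + (0)·(0) + (3)·(3) + (-2)·(-2)) / 5 = 22/5 = 4.4
  s[A,B] = ((-1)·(-0.1667) + (-2)·(-0.1667) + (2)·(-2.1667) + (0)·(0.8333) + (3)·(1.8333) + (-2)·(-0.1667)) / 5 = 2/5 = 0.4
  s[B,B] = ((-0.1667)·(-0.1667) + (-0.1667)·(-0.1667) + (-2.1667)·(-2.1667) + (0.8333)·(0.8333) + (1.8333)·(1.8333) + (-0.1667)·(-0.1667)) / 5 = 8.8333/5 = 1.7667
  Sample standard deviations s_i = √(s[i,i]):
  s(A) = √(4.4) = 2.0976
  s(B) = √(1.7667) = 1.3292

Step 3 — r_{ij} = s_{ij} / (s_i · s_j):
  r[A,A] = 1 (diagonal).
  r[A,B] = 0.4 / (2.0976 · 1.3292) = 0.4 / 2.7881 = 0.1435
  r[B,B] = 1 (diagonal).

R is symmetric with unit diagonal. Assembling:

R = [[1, 0.1435],
 [0.1435, 1]]


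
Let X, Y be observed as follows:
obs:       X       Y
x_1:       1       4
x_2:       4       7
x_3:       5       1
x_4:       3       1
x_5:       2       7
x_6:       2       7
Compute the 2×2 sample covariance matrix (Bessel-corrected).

Step 1 — column means:
  mean(X) = (1 + 4 + 5 + 3 + 2 + 2) / 6 = 17/6 = 2.8333
  mean(Y) = (4 + 7 + 1 + 1 + 7 + 7) / 6 = 27/6 = 4.5

Step 2 — sample covariance S[i,j] = (1/(n-1)) · Σ_k (x_{k,i} - mean_i) · (x_{k,j} - mean_j), with n-1 = 5.
  S[X,X] = ((-1.8333)·(-1.8333) + (1.1667)·(1.1667) + (2.1667)·(2.1667) + (0.1667)·(0.1667) + (-0.8333)·(-0.8333) + (-0.8333)·(-0.8333)) / 5 = 10.8333/5 = 2.1667
  S[X,Y] = ((-1.8333)·(-0.5) + (1.1667)·(2.5) + (2.1667)·(-3.5) + (0.1667)·(-3.5) + (-0.8333)·(2.5) + (-0.8333)·(2.5)) / 5 = -8.5/5 = -1.7
  S[Y,Y] = ((-0.5)·(-0.5) + (2.5)·(2.5) + (-3.5)·(-3.5) + (-3.5)·(-3.5) + (2.5)·(2.5) + (2.5)·(2.5)) / 5 = 43.5/5 = 8.7

S is symmetric (S[j,i] = S[i,j]). Assembling:

S = [[2.1667, -1.7],
 [-1.7, 8.7]]


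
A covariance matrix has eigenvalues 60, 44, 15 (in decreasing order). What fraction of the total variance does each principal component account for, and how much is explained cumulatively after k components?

Step 1 — total variance = trace(Sigma) = Σ λ_i = 60 + 44 + 15 = 119.

Step 2 — fraction explained by component i = λ_i / Σ λ:
  PC1: 60/119 = 0.5042
  PC2: 44/119 = 0.3697
  PC3: 15/119 = 0.1261

Step 3 — cumulative fraction after k components = (λ_1 + ... + λ_k) / Σ λ:
  k = 1: 60/119 = 0.5042
  k = 2: (60 + 44)/119 = 104/119 = 0.8739
  k = 3: (60 + 44 + 15)/119 = 119/119 = 1

Summary (fraction, with percent):

explained: PC1 0.5042 (50.42%), PC2 0.3697 (36.97%), PC3 0.1261 (12.61%);  cumulative: 0.5042, 0.8739, 1


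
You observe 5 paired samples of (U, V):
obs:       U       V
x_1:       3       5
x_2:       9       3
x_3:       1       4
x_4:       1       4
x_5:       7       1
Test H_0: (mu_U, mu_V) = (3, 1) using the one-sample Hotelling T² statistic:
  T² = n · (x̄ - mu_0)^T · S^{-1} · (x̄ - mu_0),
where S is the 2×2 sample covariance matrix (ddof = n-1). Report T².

Step 1 — sample mean vector:
  mean(U) = (3 + 9 + 1 + 1 + 7) / 5 = 21/5 = 4.2
  mean(V) = (5 + 3 + 4 + 4 + 1) / 5 = 17/5 = 3.4
  x̄ = (4.2, 3.4),  deviation x̄ - mu_0 = (4.2, 3.4) - (3, 1) = (1.2, 2.4).

Step 2 — sample covariance matrix, S[i,j] = (1/(n-1)) · Σ_k (x_{k,i} - mean_i) · (x_{k,j} - mean_j), divisor n-1 = 4:
  S[U,U] = ((-1.2)·(-1.2) + (4.8)·(4.8) + (-3.2)·(-3.2) + (-3.2)·(-3.2) + (2.8)·(2.8)) / 4 = 52.8/4 = 13.2
  S[U,V] = ((-1.2)·(1.6) + (4.8)·(-0.4) + (-3.2)·(0.6) + (-3.2)·(0.6) + (2.8)·(-2.4)) / 4 = -14.4/4 = -3.6
  S[V,V] = ((1.6)·(1.6) + (-0.4)·(-0.4) + (0.6)·(0.6) + (0.6)·(0.6) + (-2.4)·(-2.4)) / 4 = 9.2/4 = 2.3
  S = [[13.2, -3.6],
 [-3.6, 2.3]].

Step 3 — invert S. det(S) = 13.2·2.3 - (-3.6)² = 17.4.
  S^{-1} = (1/det) · [[d, -b], [-b, a]] = [[0.1322, 0.2069],
 [0.2069, 0.7586]].

Step 4 — quadratic form (x̄ - mu_0)^T · S^{-1} · (x̄ - mu_0):
  S^{-1} · (x̄ - mu_0) = (0.6552, 2.069),
  (x̄ - mu_0)^T · [...] = (1.2)·(0.6552) + (2.4)·(2.069) = 5.7517.

Step 5 — scale by n: T² = 5 · 5.7517 = 28.7586.

T² ≈ 28.7586


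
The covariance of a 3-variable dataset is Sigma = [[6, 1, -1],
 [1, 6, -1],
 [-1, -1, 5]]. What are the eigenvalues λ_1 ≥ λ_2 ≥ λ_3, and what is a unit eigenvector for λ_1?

Step 1 — characteristic polynomial p(λ) = det(λI - Sigma) = λ³ - tr·λ² + c_1·λ - det, where tr = trace, c_1 = sum of the principal 2×2 minors, det = det(Sigma):
  tr = 6 + 6 + 5 = 17,
  c_1 = (6·6 - (1)²) + (6·5 - (-1)²) + (6·5 - (-1)²) = 35 + 29 + 29 = 93,
  det = 6·(6·5 - (-1)²) - (1)·((1)·5 - (-1)·(-1)) + (-1)·((1)·(-1) - 6·(-1)) = 6·(29) - (1)·(4) + (-1)·(5) = 165.
  So p(λ) = λ³ - 17λ² + 93λ - 165.
Step 2 — look for an integer root (rational root theorem: any rational root is an integer divisor of 165). Testing λ = 5:
  p(5) = 125 - 425 + 465 - 165 = 0  ✓
  Dividing out (λ - 5): p(λ) = (λ - 5)(λ² - 12λ + 33).
Step 3 — remaining eigenvalues from the quadratic λ² - 12λ + 33 = 0:
  Δ = 12² - 4·33 = 144 - 132 = 12,  λ = (12 ± √12)/2 = (12 ± 3.4641)/2 ≈ 7.7321 or 4.2679.
  Sorted: λ_1 = 7.7321,  λ_2 = 5,  λ_3 = 4.2679  (check: sum = 17 = tr ✓).

Step 4 — unit eigenvector for λ_1 ≈ 7.7321: v spans the null space of (Sigma - λ_1 I), whose rows are
  r_1 = (-1.7321, 1, -1),  r_2 = (1, -1.7321, -1),  r_3 = (-1, -1, -2.7321).
  v is orthogonal to every row, so take v ∝ r_1 × r_2 = ((1)·(-1) - (-1)·(-1.7321), (-1)·(1) - (-1.7321)·(-1), (-1.7321)·(-1.7321) - (1)·(1)) ≈ (-2.7321, -2.7321, 2).
  Rescale (multiply by -1 so the first nonzero entry is positive): u = (2.7321, 2.7321, -2).
  ||u|| = √((2.7321)² + (2.7321)² + (-2)²) = √(18.9282) ≈ 4.3507,  v_1 = u/||u|| ≈ (0.628, 0.628, -0.4597) (||v_1|| = 1).

λ_1 = 7.7321,  λ_2 = 5,  λ_3 = 4.2679;  v_1 ≈ (0.628, 0.628, -0.4597)


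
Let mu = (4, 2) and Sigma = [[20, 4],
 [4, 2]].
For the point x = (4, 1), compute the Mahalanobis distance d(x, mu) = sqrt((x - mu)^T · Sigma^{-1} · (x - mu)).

Step 1 — centre the observation: (x - mu) = (0, -1).

Step 2 — invert Sigma. det(Sigma) = 20·2 - (4)² = 24.
  Sigma^{-1} = (1/det) · [[d, -b], [-b, a]] = [[0.0833, -0.1667],
 [-0.1667, 0.8333]].

Step 3 — form the quadratic (x - mu)^T · Sigma^{-1} · (x - mu):
  Sigma^{-1} · (x - mu) = (0.1667, -0.8333).
  (x - mu)^T · [Sigma^{-1} · (x - mu)] = (0)·(0.1667) + (-1)·(-0.8333) = 0.8333.

Step 4 — take square root: d = √(0.8333) ≈ 0.9129.

d(x, mu) = √(0.8333) ≈ 0.9129


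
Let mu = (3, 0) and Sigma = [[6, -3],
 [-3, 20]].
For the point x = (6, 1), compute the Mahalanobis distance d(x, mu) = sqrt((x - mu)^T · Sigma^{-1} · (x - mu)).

Step 1 — centre the observation: (x - mu) = (3, 1).

Step 2 — invert Sigma. det(Sigma) = 6·20 - (-3)² = 111.
  Sigma^{-1} = (1/det) · [[d, -b], [-b, a]] = [[0.1802, 0.027],
 [0.027, 0.0541]].

Step 3 — form the quadratic (x - mu)^T · Sigma^{-1} · (x - mu):
  Sigma^{-1} · (x - mu) = (0.5676, 0.1351).
  (x - mu)^T · [Sigma^{-1} · (x - mu)] = (3)·(0.5676) + (1)·(0.1351) = 1.8378.

Step 4 — take square root: d = √(1.8378) ≈ 1.3557.

d(x, mu) = √(1.8378) ≈ 1.3557


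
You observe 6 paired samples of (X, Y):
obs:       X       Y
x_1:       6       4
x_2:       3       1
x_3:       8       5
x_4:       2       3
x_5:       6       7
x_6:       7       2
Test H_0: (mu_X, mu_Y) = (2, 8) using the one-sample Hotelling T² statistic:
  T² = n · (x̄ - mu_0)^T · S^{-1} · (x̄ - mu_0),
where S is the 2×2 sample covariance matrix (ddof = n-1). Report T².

Step 1 — sample mean vector:
  mean(X) = (6 + 3 + 8 + 2 + 6 + 7) / 6 = 32/6 = 5.3333
  mean(Y) = (4 + 1 + 5 + 3 + 7 + 2) / 6 = 22/6 = 3.6667
  x̄ = (5.3333, 3.6667),  deviation x̄ - mu_0 = (5.3333, 3.6667) - (2, 8) = (3.3333, -4.3333).

Step 2 — sample covariance matrix, S[i,j] = (1/(n-1)) · Σ_k (x_{k,i} - mean_i) · (x_{k,j} - mean_j), divisor n-1 = 5:
  S[X,X] = ((0.6667)·(0.6667) + (-2.3333)·(-2.3333) + (2.6667)·(2.6667) + (-3.3333)·(-3.3333) + (0.6667)·(0.6667) + (1.6667)·(1.6667)) / 5 = 27.3333/5 = 5.4667
  S[X,Y] = ((0.6667)·(0.3333) + (-2.3333)·(-2.6667) + (2.6667)·(1.3333) + (-3.3333)·(-0.6667) + (0.6667)·(3.3333) + (1.6667)·(-1.6667)) / 5 = 11.6667/5 = 2.3333
  S[Y,Y] = ((0.3333)·(0.3333) + (-2.6667)·(-2.6667) + (1.3333)·(1.3333) + (-0.6667)·(-0.6667) + (3.3333)·(3.3333) + (-1.6667)·(-1.6667)) / 5 = 23.3333/5 = 4.6667
  S = [[5.4667, 2.3333],
 [2.3333, 4.6667]].

Step 3 — invert S. det(S) = 5.4667·4.6667 - (2.3333)² = 20.0667.
  S^{-1} = (1/det) · [[d, -b], [-b, a]] = [[0.2326, -0.1163],
 [-0.1163, 0.2724]].

Step 4 — quadratic form (x̄ - mu_0)^T · S^{-1} · (x̄ - mu_0):
  S^{-1} · (x̄ - mu_0) = (1.2791, -1.5681),
  (x̄ - mu_0)^T · [...] = (3.3333)·(1.2791) + (-4.3333)·(-1.5681) = 11.0587.

Step 5 — scale by n: T² = 6 · 11.0587 = 66.3522.

T² ≈ 66.3522


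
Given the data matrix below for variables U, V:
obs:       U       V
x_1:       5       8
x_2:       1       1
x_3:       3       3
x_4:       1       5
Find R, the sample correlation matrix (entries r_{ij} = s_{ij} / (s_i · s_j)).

Step 1 — column means:
  mean(U) = (5 + 1 + 3 + 1) / 4 = 10/4 = 2.5
  mean(V) = (8 + 1 + 3 + 5) / 4 = 17/4 = 4.25

Step 2 — sample variances and covariances s[i,j] = (1/(n-1)) · Σ_k (x_{k,i} - mean_i) · (x_{k,j} - mean_j), with n-1 = 3:
  s[U,U] = ((2.5)·(2.5) + (-1.5)·(-1.5) + (0.5)·(0.5) + (-1.5)·(-1.5)) / 3 = 11/3 = 3.6667
  s[U,V] = ((2.5)·(3.75) + (-1.5)·(-3.25) + (0.5)·(-1.25) + (-1.5)·(0.75)) / 3 = 12.5/3 = 4.1667
  s[V,V] = ((3.75)·(3.75) + (-3.25)·(-3.25) + (-1.25)·(-1.25) + (0.75)·(0.75)) / 3 = 26.75/3 = 8.9167
  Sample standard deviations s_i = √(s[i,i]):
  s(U) = √(3.6667) = 1.9149
  s(V) = √(8.9167) = 2.9861

Step 3 — r_{ij} = s_{ij} / (s_i · s_j):
  r[U,U] = 1 (diagonal).
  r[U,V] = 4.1667 / (1.9149 · 2.9861) = 4.1667 / 5.7179 = 0.7287
  r[V,V] = 1 (diagonal).

R is symmetric with unit diagonal. Assembling:

R = [[1, 0.7287],
 [0.7287, 1]]


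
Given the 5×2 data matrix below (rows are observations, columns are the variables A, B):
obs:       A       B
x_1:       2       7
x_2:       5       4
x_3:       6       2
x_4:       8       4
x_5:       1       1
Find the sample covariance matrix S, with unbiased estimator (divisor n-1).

Step 1 — column means:
  mean(A) = (2 + 5 + 6 + 8 + 1) / 5 = 22/5 = 4.4
  mean(B) = (7 + 4 + 2 + 4 + 1) / 5 = 18/5 = 3.6

Step 2 — sample covariance S[i,j] = (1/(n-1)) · Σ_k (x_{k,i} - mean_i) · (x_{k,j} - mean_j), with n-1 = 4.
  S[A,A] = ((-2.4)·(-2.4) + (0.6)·(0.6) + (1.6)·(1.6) + (3.6)·(3.6) + (-3.4)·(-3.4)) / 4 = 33.2/4 = 8.3
  S[A,B] = ((-2.4)·(3.4) + (0.6)·(0.4) + (1.6)·(-1.6) + (3.6)·(0.4) + (-3.4)·(-2.6)) / 4 = -0.2/4 = -0.05
  S[B,B] = ((3.4)·(3.4) + (0.4)·(0.4) + (-1.6)·(-1.6) + (0.4)·(0.4) + (-2.6)·(-2.6)) / 4 = 21.2/4 = 5.3

S is symmetric (S[j,i] = S[i,j]). Assembling:

S = [[8.3, -0.05],
 [-0.05, 5.3]]


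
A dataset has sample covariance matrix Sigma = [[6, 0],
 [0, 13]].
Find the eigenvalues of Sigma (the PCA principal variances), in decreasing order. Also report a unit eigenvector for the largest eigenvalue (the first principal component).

Step 1 — characteristic polynomial of 2×2 Sigma:
  det(Sigma - λI) = λ² - trace · λ + det = 0.
  trace = 6 + 13 = 19, det = 6·13 - (0)² = 78.
Step 2 — discriminant:
  Δ = trace² - 4·det = 361 - 312 = 49.
Step 3 — eigenvalues:
  λ = (trace ± √Δ)/2 = (19 ± 7)/2,
  λ_1 = 13,  λ_2 = 6.

Step 4 — unit eigenvector for λ_1: Sigma is diagonal, so its eigenvectors are the coordinate axes. λ_1 = 13 is the diagonal entry on the second coordinate axis, hence
  v_1 = (0, 1) (||v_1|| = 1).

λ_1 = 13,  λ_2 = 6;  v_1 ≈ (0, 1)


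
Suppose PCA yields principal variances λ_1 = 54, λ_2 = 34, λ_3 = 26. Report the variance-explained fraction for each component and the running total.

Step 1 — total variance = trace(Sigma) = Σ λ_i = 54 + 34 + 26 = 114.

Step 2 — fraction explained by component i = λ_i / Σ λ:
  PC1: 54/114 = 0.4737
  PC2: 34/114 = 0.2982
  PC3: 26/114 = 0.2281

Step 3 — cumulative fraction after k components = (λ_1 + ... + λ_k) / Σ λ:
  k = 1: 54/114 = 0.4737
  k = 2: (54 + 34)/114 = 88/114 = 0.7719
  k = 3: (54 + 34 + 26)/114 = 114/114 = 1

Summary (fraction, with percent):

explained: PC1 0.4737 (47.37%), PC2 0.2982 (29.82%), PC3 0.2281 (22.81%);  cumulative: 0.4737, 0.7719, 1


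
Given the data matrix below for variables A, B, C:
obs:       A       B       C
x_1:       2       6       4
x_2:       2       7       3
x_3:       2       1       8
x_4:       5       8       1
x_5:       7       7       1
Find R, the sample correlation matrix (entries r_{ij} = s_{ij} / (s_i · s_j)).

Step 1 — column means:
  mean(A) = (2 + 2 + 2 + 5 + 7) / 5 = 18/5 = 3.6
  mean(B) = (6 + 7 + 1 + 8 + 7) / 5 = 29/5 = 5.8
  mean(C) = (4 + 3 + 8 + 1 + 1) / 5 = 17/5 = 3.4

Step 2 — sample variances and covariances s[i,j] = (1/(n-1)) · Σ_k (x_{k,i} - mean_i) · (x_{k,j} - mean_j), with n-1 = 4:
  s[A,A] = ((-1.6)·(-1.6) + (-1.6)·(-1.6) + (-1.6)·(-1.6) + (1.4)·(1.4) + (3.4)·(3.4)) / 4 = 21.2/4 = 5.3
  s[A,B] = ((-1.6)·(0.2) + (-1.6)·(1.2) + (-1.6)·(-4.8) + (1.4)·(2.2) + (3.4)·(1.2)) / 4 = 12.6/4 = 3.15
  s[A,C] = ((-1.6)·(0.6) + (-1.6)·(-0.4) + (-1.6)·(4.6) + (1.4)·(-2.4) + (3.4)·(-2.4)) / 4 = -19.2/4 = -4.8
  s[B,B] = ((0.2)·(0.2) + (1.2)·(1.2) + (-4.8)·(-4.8) + (2.2)·(2.2) + (1.2)·(1.2)) / 4 = 30.8/4 = 7.7
  s[B,C] = ((0.2)·(0.6) + (1.2)·(-0.4) + (-4.8)·(4.6) + (2.2)·(-2.4) + (1.2)·(-2.4)) / 4 = -30.6/4 = -7.65
  s[C,C] = ((0.6)·(0.6) + (-0.4)·(-0.4) + (4.6)·(4.6) + (-2.4)·(-2.4) + (-2.4)·(-2.4)) / 4 = 33.2/4 = 8.3
  Sample standard deviations s_i = √(s[i,i]):
  s(A) = √(5.3) = 2.3022
  s(B) = √(7.7) = 2.7749
  s(C) = √(8.3) = 2.881

Step 3 — r_{ij} = s_{ij} / (s_i · s_j):
  r[A,A] = 1 (diagonal).
  r[A,B] = 3.15 / (2.3022 · 2.7749) = 3.15 / 6.3883 = 0.4931
  r[A,C] = -4.8 / (2.3022 · 2.881) = -4.8 / 6.6325 = -0.7237
  r[B,B] = 1 (diagonal).
  r[B,C] = -7.65 / (2.7749 · 2.881) = -7.65 / 7.9944 = -0.9569
  r[C,C] = 1 (diagonal).

R is symmetric with unit diagonal. Assembling:

R = [[1, 0.4931, -0.7237],
 [0.4931, 1, -0.9569],
 [-0.7237, -0.9569, 1]]


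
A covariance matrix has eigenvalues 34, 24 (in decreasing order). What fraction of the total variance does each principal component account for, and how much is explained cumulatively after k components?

Step 1 — total variance = trace(Sigma) = Σ λ_i = 34 + 24 = 58.

Step 2 — fraction explained by component i = λ_i / Σ λ:
  PC1: 34/58 = 0.5862
  PC2: 24/58 = 0.4138

Step 3 — cumulative fraction after k components = (λ_1 + ... + λ_k) / Σ λ:
  k = 1: 34/58 = 0.5862
  k = 2: (34 + 24)/58 = 58/58 = 1

Summary (fraction, with percent):

explained: PC1 0.5862 (58.62%), PC2 0.4138 (41.38%);  cumulative: 0.5862, 1


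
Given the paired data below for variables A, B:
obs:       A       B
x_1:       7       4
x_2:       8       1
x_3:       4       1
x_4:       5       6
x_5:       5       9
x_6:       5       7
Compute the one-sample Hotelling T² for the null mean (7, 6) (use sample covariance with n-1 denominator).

Step 1 — sample mean vector:
  mean(A) = (7 + 8 + 4 + 5 + 5 + 5) / 6 = 34/6 = 5.6667
  mean(B) = (4 + 1 + 1 + 6 + 9 + 7) / 6 = 28/6 = 4.6667
  x̄ = (5.6667, 4.6667),  deviation x̄ - mu_0 = (5.6667, 4.6667) - (7, 6) = (-1.3333, -1.3333).

Step 2 — sample covariance matrix, S[i,j] = (1/(n-1)) · Σ_k (x_{k,i} - mean_i) · (x_{k,j} - mean_j), divisor n-1 = 5:
  S[A,A] = ((1.3333)·(1.3333) + (2.3333)·(2.3333) + (-1.6667)·(-1.6667) + (-0.6667)·(-0.6667) + (-0.6667)·(-0.6667) + (-0.6667)·(-0.6667)) / 5 = 11.3333/5 = 2.2667
  S[A,B] = ((1.3333)·(-0.6667) + (2.3333)·(-3.6667) + (-1.6667)·(-3.6667) + (-0.6667)·(1.3333) + (-0.6667)·(4.3333) + (-0.6667)·(2.3333)) / 5 = -8.6667/5 = -1.7333
  S[B,B] = ((-0.6667)·(-0.6667) + (-3.6667)·(-3.6667) + (-3.6667)·(-3.6667) + (1.3333)·(1.3333) + (4.3333)·(4.3333) + (2.3333)·(2.3333)) / 5 = 53.3333/5 = 10.6667
  S = [[2.2667, -1.7333],
 [-1.7333, 10.6667]].

Step 3 — invert S. det(S) = 2.2667·10.6667 - (-1.7333)² = 21.1733.
  S^{-1} = (1/det) · [[d, -b], [-b, a]] = [[0.5038, 0.0819],
 [0.0819, 0.1071]].

Step 4 — quadratic form (x̄ - mu_0)^T · S^{-1} · (x̄ - mu_0):
  S^{-1} · (x̄ - mu_0) = (-0.7809, -0.2519),
  (x̄ - mu_0)^T · [...] = (-1.3333)·(-0.7809) + (-1.3333)·(-0.2519) = 1.377.

Step 5 — scale by n: T² = 6 · 1.377 = 8.262.

T² ≈ 8.262


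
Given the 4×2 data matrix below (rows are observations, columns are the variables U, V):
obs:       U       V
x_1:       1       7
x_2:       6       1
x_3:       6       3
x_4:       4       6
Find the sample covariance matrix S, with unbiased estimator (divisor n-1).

Step 1 — column means:
  mean(U) = (1 + 6 + 6 + 4) / 4 = 17/4 = 4.25
  mean(V) = (7 + 1 + 3 + 6) / 4 = 17/4 = 4.25

Step 2 — sample covariance S[i,j] = (1/(n-1)) · Σ_k (x_{k,i} - mean_i) · (x_{k,j} - mean_j), with n-1 = 3.
  S[U,U] = ((-3.25)·(-3.25) + (1.75)·(1.75) + (1.75)·(1.75) + (-0.25)·(-0.25)) / 3 = 16.75/3 = 5.5833
  S[U,V] = ((-3.25)·(2.75) + (1.75)·(-3.25) + (1.75)·(-1.25) + (-0.25)·(1.75)) / 3 = -17.25/3 = -5.75
  S[V,V] = ((2.75)·(2.75) + (-3.25)·(-3.25) + (-1.25)·(-1.25) + (1.75)·(1.75)) / 3 = 22.75/3 = 7.5833

S is symmetric (S[j,i] = S[i,j]). Assembling:

S = [[5.5833, -5.75],
 [-5.75, 7.5833]]


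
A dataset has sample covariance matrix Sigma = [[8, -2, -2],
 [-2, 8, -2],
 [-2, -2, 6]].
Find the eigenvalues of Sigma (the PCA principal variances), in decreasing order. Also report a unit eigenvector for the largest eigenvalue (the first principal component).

Step 1 — characteristic polynomial p(λ) = det(λI - Sigma) = λ³ - tr·λ² + c_1·λ - det, where tr = trace, c_1 = sum of the principal 2×2 minors, det = det(Sigma):
  tr = 8 + 8 + 6 = 22,
  c_1 = (8·8 - (-2)²) + (8·6 - (-2)²) + (8·6 - (-2)²) = 60 + 44 + 44 = 148,
  det = 8·(8·6 - (-2)²) - (-2)·((-2)·6 - (-2)·(-2)) + (-2)·((-2)·(-2) - 8·(-2)) = 8·(44) - (-2)·(-16) + (-2)·(20) = 280.
  So p(λ) = λ³ - 22λ² + 148λ - 280.
Step 2 — look for an integer root (rational root theorem: any rational root is an integer divisor of 280). Testing λ = 10:
  p(10) = 1000 - 2200 + 1480 - 280 = 0  ✓
  Dividing out (λ - 10): p(λ) = (λ - 10)(λ² - 12λ + 28).
Step 3 — remaining eigenvalues from the quadratic λ² - 12λ + 28 = 0:
  Δ = 12² - 4·28 = 144 - 112 = 32,  λ = (12 ± √32)/2 = (12 ± 5.6569)/2 ≈ 8.8284 or 3.1716.
  Sorted: λ_1 = 10,  λ_2 = 8.8284,  λ_3 = 3.1716  (check: sum = 22 = tr ✓).

Step 4 — unit eigenvector for λ_1 = 10: v spans the null space of (Sigma - λ_1 I), whose rows are
  r_1 = (-2, -2, -2),  r_2 = (-2, -2, -2),  r_3 = (-2, -2, -4).
  v is orthogonal to every row, so take v ∝ r_1 × r_3 = ((-2)·(-4) - (-2)·(-2), (-2)·(-2) - (-2)·(-4), (-2)·(-2) - (-2)·(-2)) = (4, -4, 0).
  Rescale (divide by 4): u = (1, -1, 0).
  ||u|| = √((1)² + (-1)² + (0)²) = √(2) ≈ 1.4142,  v_1 = u/||u|| ≈ (0.7071, -0.7071, 0) (||v_1|| = 1).

λ_1 = 10,  λ_2 = 8.8284,  λ_3 = 3.1716;  v_1 ≈ (0.7071, -0.7071, 0)


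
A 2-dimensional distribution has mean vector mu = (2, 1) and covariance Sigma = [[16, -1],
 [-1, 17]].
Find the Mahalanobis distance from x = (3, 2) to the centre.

Step 1 — centre the observation: (x - mu) = (1, 1).

Step 2 — invert Sigma. det(Sigma) = 16·17 - (-1)² = 271.
  Sigma^{-1} = (1/det) · [[d, -b], [-b, a]] = [[0.0627, 0.0037],
 [0.0037, 0.059]].

Step 3 — form the quadratic (x - mu)^T · Sigma^{-1} · (x - mu):
  Sigma^{-1} · (x - mu) = (0.0664, 0.0627).
  (x - mu)^T · [Sigma^{-1} · (x - mu)] = (1)·(0.0664) + (1)·(0.0627) = 0.1292.

Step 4 — take square root: d = √(0.1292) ≈ 0.3594.

d(x, mu) = √(0.1292) ≈ 0.3594


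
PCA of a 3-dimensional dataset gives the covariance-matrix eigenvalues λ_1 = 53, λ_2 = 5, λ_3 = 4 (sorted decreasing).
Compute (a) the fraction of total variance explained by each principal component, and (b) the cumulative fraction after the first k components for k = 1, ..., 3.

Step 1 — total variance = trace(Sigma) = Σ λ_i = 53 + 5 + 4 = 62.

Step 2 — fraction explained by component i = λ_i / Σ λ:
  PC1: 53/62 = 0.8548
  PC2: 5/62 = 0.0806
  PC3: 4/62 = 0.0645

Step 3 — cumulative fraction after k components = (λ_1 + ... + λ_k) / Σ λ:
  k = 1: 53/62 = 0.8548
  k = 2: (53 + 5)/62 = 58/62 = 0.9355
  k = 3: (53 + 5 + 4)/62 = 62/62 = 1

Summary (fraction, with percent):

explained: PC1 0.8548 (85.48%), PC2 0.0806 (8.06%), PC3 0.0645 (6.45%);  cumulative: 0.8548, 0.9355, 1


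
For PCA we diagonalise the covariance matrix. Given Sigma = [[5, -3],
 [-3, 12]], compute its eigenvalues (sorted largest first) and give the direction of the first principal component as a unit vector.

Step 1 — characteristic polynomial of 2×2 Sigma:
  det(Sigma - λI) = λ² - trace · λ + det = 0.
  trace = 5 + 12 = 17, det = 5·12 - (-3)² = 51.
Step 2 — discriminant:
  Δ = trace² - 4·det = 289 - 204 = 85.
Step 3 — eigenvalues:
  λ = (trace ± √Δ)/2 = (17 ± 9.2195)/2,
  λ_1 = 13.1098,  λ_2 = 3.8902.

Step 4 — unit eigenvector for λ_1: solve (Sigma - λ_1 I)v = 0. First row:
  (5 - 13.1098)·v_x + (-3)·v_y = 0, i.e. (-8.1098)·v_x + (-3)·v_y = 0,
  so v ∝ (b, λ_1 - a) = (-3, 8.1098); multiply by -1 so the first entry is positive: u = (3, -8.1098).
  ||u|| = √((3)² + (-8.1098)²) = √(74.7684) ≈ 8.6469,
  v_1 = u/||u|| ≈ (0.3469, -0.9379) (||v_1|| = 1).

λ_1 = 13.1098,  λ_2 = 3.8902;  v_1 ≈ (0.3469, -0.9379)


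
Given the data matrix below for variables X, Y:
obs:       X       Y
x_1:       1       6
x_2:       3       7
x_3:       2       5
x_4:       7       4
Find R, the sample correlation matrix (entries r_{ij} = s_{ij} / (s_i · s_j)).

Step 1 — column means:
  mean(X) = (1 + 3 + 2 + 7) / 4 = 13/4 = 3.25
  mean(Y) = (6 + 7 + 5 + 4) / 4 = 22/4 = 5.5

Step 2 — sample variances and covariances s[i,j] = (1/(n-1)) · Σ_k (x_{k,i} - mean_i) · (x_{k,j} - mean_j), with n-1 = 3:
  s[X,X] = ((-2.25)·(-2.25) + (-0.25)·(-0.25) + (-1.25)·(-1.25) + (3.75)·(3.75)) / 3 = 20.75/3 = 6.9167
  s[X,Y] = ((-2.25)·(0.5) + (-0.25)·(1.5) + (-1.25)·(-0.5) + (3.75)·(-1.5)) / 3 = -6.5/3 = -2.1667
  s[Y,Y] = ((0.5)·(0.5) + (1.5)·(1.5) + (-0.5)·(-0.5) + (-1.5)·(-1.5)) / 3 = 5/3 = 1.6667
  Sample standard deviations s_i = √(s[i,i]):
  s(X) = √(6.9167) = 2.63
  s(Y) = √(1.6667) = 1.291

Step 3 — r_{ij} = s_{ij} / (s_i · s_j):
  r[X,X] = 1 (diagonal).
  r[X,Y] = -2.1667 / (2.63 · 1.291) = -2.1667 / 3.3953 = -0.6381
  r[Y,Y] = 1 (diagonal).

R is symmetric with unit diagonal. Assembling:

R = [[1, -0.6381],
 [-0.6381, 1]]


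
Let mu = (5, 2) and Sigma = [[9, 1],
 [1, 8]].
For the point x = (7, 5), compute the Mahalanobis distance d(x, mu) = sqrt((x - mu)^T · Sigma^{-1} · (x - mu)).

Step 1 — centre the observation: (x - mu) = (2, 3).

Step 2 — invert Sigma. det(Sigma) = 9·8 - (1)² = 71.
  Sigma^{-1} = (1/det) · [[d, -b], [-b, a]] = [[0.1127, -0.0141],
 [-0.0141, 0.1268]].

Step 3 — form the quadratic (x - mu)^T · Sigma^{-1} · (x - mu):
  Sigma^{-1} · (x - mu) = (0.1831, 0.3521).
  (x - mu)^T · [Sigma^{-1} · (x - mu)] = (2)·(0.1831) + (3)·(0.3521) = 1.4225.

Step 4 — take square root: d = √(1.4225) ≈ 1.1927.

d(x, mu) = √(1.4225) ≈ 1.1927


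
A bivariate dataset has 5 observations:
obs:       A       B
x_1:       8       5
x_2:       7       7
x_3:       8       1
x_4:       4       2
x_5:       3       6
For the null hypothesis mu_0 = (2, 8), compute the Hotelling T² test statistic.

Step 1 — sample mean vector:
  mean(A) = (8 + 7 + 8 + 4 + 3) / 5 = 30/5 = 6
  mean(B) = (5 + 7 + 1 + 2 + 6) / 5 = 21/5 = 4.2
  x̄ = (6, 4.2),  deviation x̄ - mu_0 = (6, 4.2) - (2, 8) = (4, -3.8).

Step 2 — sample covariance matrix, S[i,j] = (1/(n-1)) · Σ_k (x_{k,i} - mean_i) · (x_{k,j} - mean_j), divisor n-1 = 4:
  S[A,A] = ((2)·(2) + (1)·(1) + (2)·(2) + (-2)·(-2) + (-3)·(-3)) / 4 = 22/4 = 5.5
  S[A,B] = ((2)·(0.8) + (1)·(2.8) + (2)·(-3.2) + (-2)·(-2.2) + (-3)·(1.8)) / 4 = -3/4 = -0.75
  S[B,B] = ((0.8)·(0.8) + (2.8)·(2.8) + (-3.2)·(-3.2) + (-2.2)·(-2.2) + (1.8)·(1.8)) / 4 = 26.8/4 = 6.7
  S = [[5.5, -0.75],
 [-0.75, 6.7]].

Step 3 — invert S. det(S) = 5.5·6.7 - (-0.75)² = 36.2875.
  S^{-1} = (1/det) · [[d, -b], [-b, a]] = [[0.1846, 0.0207],
 [0.0207, 0.1516]].

Step 4 — quadratic form (x̄ - mu_0)^T · S^{-1} · (x̄ - mu_0):
  S^{-1} · (x̄ - mu_0) = (0.66, -0.4933),
  (x̄ - mu_0)^T · [...] = (4)·(0.66) + (-3.8)·(-0.4933) = 4.5145.

Step 5 — scale by n: T² = 5 · 4.5145 = 22.5725.

T² ≈ 22.5725


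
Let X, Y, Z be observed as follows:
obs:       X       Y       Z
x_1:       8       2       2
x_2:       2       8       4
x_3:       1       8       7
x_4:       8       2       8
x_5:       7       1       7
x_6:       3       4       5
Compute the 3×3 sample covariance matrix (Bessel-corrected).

Step 1 — column means:
  mean(X) = (8 + 2 + 1 + 8 + 7 + 3) / 6 = 29/6 = 4.8333
  mean(Y) = (2 + 8 + 8 + 2 + 1 + 4) / 6 = 25/6 = 4.1667
  mean(Z) = (2 + 4 + 7 + 8 + 7 + 5) / 6 = 33/6 = 5.5

Step 2 — sample covariance S[i,j] = (1/(n-1)) · Σ_k (x_{k,i} - mean_i) · (x_{k,j} - mean_j), with n-1 = 5.
  S[X,X] = ((3.1667)·(3.1667) + (-2.8333)·(-2.8333) + (-3.8333)·(-3.8333) + (3.1667)·(3.1667) + (2.1667)·(2.1667) + (-1.8333)·(-1.8333)) / 5 = 50.8333/5 = 10.1667
  S[X,Y] = ((3.1667)·(-2.1667) + (-2.8333)·(3.8333) + (-3.8333)·(3.8333) + (3.1667)·(-2.1667) + (2.1667)·(-3.1667) + (-1.8333)·(-0.1667)) / 5 = -45.8333/5 = -9.1667
  S[X,Z] = ((3.1667)·(-3.5) + (-2.8333)·(-1.5) + (-3.8333)·(1.5) + (3.1667)·(2.5) + (2.1667)·(1.5) + (-1.8333)·(-0.5)) / 5 = -0.5/5 = -0.1
  S[Y,Y] = ((-2.1667)·(-2.1667) + (3.8333)·(3.8333) + (3.8333)·(3.8333) + (-2.1667)·(-2.1667) + (-3.1667)·(-3.1667) + (-0.1667)·(-0.1667)) / 5 = 48.8333/5 = 9.7667
  S[Y,Z] = ((-2.1667)·(-3.5) + (3.8333)·(-1.5) + (3.8333)·(1.5) + (-2.1667)·(2.5) + (-3.1667)·(1.5) + (-0.1667)·(-0.5)) / 5 = -2.5/5 = -0.5
  S[Z,Z] = ((-3.5)·(-3.5) + (-1.5)·(-1.5) + (1.5)·(1.5) + (2.5)·(2.5) + (1.5)·(1.5) + (-0.5)·(-0.5)) / 5 = 25.5/5 = 5.1

S is symmetric (S[j,i] = S[i,j]). Assembling:

S = [[10.1667, -9.1667, -0.1],
 [-9.1667, 9.7667, -0.5],
 [-0.1, -0.5, 5.1]]


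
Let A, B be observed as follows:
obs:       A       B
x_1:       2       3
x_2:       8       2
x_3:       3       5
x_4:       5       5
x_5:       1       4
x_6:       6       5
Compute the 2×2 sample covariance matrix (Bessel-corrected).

Step 1 — column means:
  mean(A) = (2 + 8 + 3 + 5 + 1 + 6) / 6 = 25/6 = 4.1667
  mean(B) = (3 + 2 + 5 + 5 + 4 + 5) / 6 = 24/6 = 4

Step 2 — sample covariance S[i,j] = (1/(n-1)) · Σ_k (x_{k,i} - mean_i) · (x_{k,j} - mean_j), with n-1 = 5.
  S[A,A] = ((-2.1667)·(-2.1667) + (3.8333)·(3.8333) + (-1.1667)·(-1.1667) + (0.8333)·(0.8333) + (-3.1667)·(-3.1667) + (1.8333)·(1.8333)) / 5 = 34.8333/5 = 6.9667
  S[A,B] = ((-2.1667)·(-1) + (3.8333)·(-2) + (-1.1667)·(1) + (0.8333)·(1) + (-3.1667)·(0) + (1.8333)·(1)) / 5 = -4/5 = -0.8
  S[B,B] = ((-1)·(-1) + (-2)·(-2) + (1)·(1) + (1)·(1) + (0)·(0) + (1)·(1)) / 5 = 8/5 = 1.6

S is symmetric (S[j,i] = S[i,j]). Assembling:

S = [[6.9667, -0.8],
 [-0.8, 1.6]]


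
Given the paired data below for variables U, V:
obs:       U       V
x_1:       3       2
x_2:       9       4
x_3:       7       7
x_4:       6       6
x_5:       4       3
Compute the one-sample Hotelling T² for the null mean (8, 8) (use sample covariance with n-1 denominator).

Step 1 — sample mean vector:
  mean(U) = (3 + 9 + 7 + 6 + 4) / 5 = 29/5 = 5.8
  mean(V) = (2 + 4 + 7 + 6 + 3) / 5 = 22/5 = 4.4
  x̄ = (5.8, 4.4),  deviation x̄ - mu_0 = (5.8, 4.4) - (8, 8) = (-2.2, -3.6).

Step 2 — sample covariance matrix, S[i,j] = (1/(n-1)) · Σ_k (x_{k,i} - mean_i) · (x_{k,j} - mean_j), divisor n-1 = 4:
  S[U,U] = ((-2.8)·(-2.8) + (3.2)·(3.2) + (1.2)·(1.2) + (0.2)·(0.2) + (-1.8)·(-1.8)) / 4 = 22.8/4 = 5.7
  S[U,V] = ((-2.8)·(-2.4) + (3.2)·(-0.4) + (1.2)·(2.6) + (0.2)·(1.6) + (-1.8)·(-1.4)) / 4 = 11.4/4 = 2.85
  S[V,V] = ((-2.4)·(-2.4) + (-0.4)·(-0.4) + (2.6)·(2.6) + (1.6)·(1.6) + (-1.4)·(-1.4)) / 4 = 17.2/4 = 4.3
  S = [[5.7, 2.85],
 [2.85, 4.3]].

Step 3 — invert S. det(S) = 5.7·4.3 - (2.85)² = 16.3875.
  S^{-1} = (1/det) · [[d, -b], [-b, a]] = [[0.2624, -0.1739],
 [-0.1739, 0.3478]].

Step 4 — quadratic form (x̄ - mu_0)^T · S^{-1} · (x̄ - mu_0):
  S^{-1} · (x̄ - mu_0) = (0.0488, -0.8696),
  (x̄ - mu_0)^T · [...] = (-2.2)·(0.0488) + (-3.6)·(-0.8696) = 3.023.

Step 5 — scale by n: T² = 5 · 3.023 = 15.1152.

T² ≈ 15.1152


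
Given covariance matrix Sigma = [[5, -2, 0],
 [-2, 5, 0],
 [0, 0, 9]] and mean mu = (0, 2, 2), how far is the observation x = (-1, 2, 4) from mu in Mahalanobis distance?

Step 1 — centre the observation: (x - mu) = (-1, 0, 2).

Step 2 — invert Sigma (cofactor / det for 3×3, or solve directly):
  Sigma^{-1} = [[0.2381, 0.0952, 0],
 [0.0952, 0.2381, 0],
 [0, 0, 0.1111]].

Step 3 — form the quadratic (x - mu)^T · Sigma^{-1} · (x - mu):
  Sigma^{-1} · (x - mu) = (-0.2381, -0.0952, 0.2222).
  (x - mu)^T · [Sigma^{-1} · (x - mu)] = (-1)·(-0.2381) + (0)·(-0.0952) + (2)·(0.2222) = 0.6825.

Step 4 — take square root: d = √(0.6825) ≈ 0.8262.

d(x, mu) = √(0.6825) ≈ 0.8262


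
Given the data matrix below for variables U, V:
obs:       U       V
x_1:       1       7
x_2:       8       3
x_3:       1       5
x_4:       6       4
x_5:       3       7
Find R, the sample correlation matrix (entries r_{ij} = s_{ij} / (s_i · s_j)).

Step 1 — column means:
  mean(U) = (1 + 8 + 1 + 6 + 3) / 5 = 19/5 = 3.8
  mean(V) = (7 + 3 + 5 + 4 + 7) / 5 = 26/5 = 5.2

Step 2 — sample variances and covariances s[i,j] = (1/(n-1)) · Σ_k (x_{k,i} - mean_i) · (x_{k,j} - mean_j), with n-1 = 4:
  s[U,U] = ((-2.8)·(-2.8) + (4.2)·(4.2) + (-2.8)·(-2.8) + (2.2)·(2.2) + (-0.8)·(-0.8)) / 4 = 38.8/4 = 9.7
  s[U,V] = ((-2.8)·(1.8) + (4.2)·(-2.2) + (-2.8)·(-0.2) + (2.2)·(-1.2) + (-0.8)·(1.8)) / 4 = -17.8/4 = -4.45
  s[V,V] = ((1.8)·(1.8) + (-2.2)·(-2.2) + (-0.2)·(-0.2) + (-1.2)·(-1.2) + (1.8)·(1.8)) / 4 = 12.8/4 = 3.2
  Sample standard deviations s_i = √(s[i,i]):
  s(U) = √(9.7) = 3.1145
  s(V) = √(3.2) = 1.7889

Step 3 — r_{ij} = s_{ij} / (s_i · s_j):
  r[U,U] = 1 (diagonal).
  r[U,V] = -4.45 / (3.1145 · 1.7889) = -4.45 / 5.5714 = -0.7987
  r[V,V] = 1 (diagonal).

R is symmetric with unit diagonal. Assembling:

R = [[1, -0.7987],
 [-0.7987, 1]]


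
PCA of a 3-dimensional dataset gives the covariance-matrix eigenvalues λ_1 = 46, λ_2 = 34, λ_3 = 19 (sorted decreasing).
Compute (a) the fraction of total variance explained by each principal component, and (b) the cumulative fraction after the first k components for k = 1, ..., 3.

Step 1 — total variance = trace(Sigma) = Σ λ_i = 46 + 34 + 19 = 99.

Step 2 — fraction explained by component i = λ_i / Σ λ:
  PC1: 46/99 = 0.4646
  PC2: 34/99 = 0.3434
  PC3: 19/99 = 0.1919

Step 3 — cumulative fraction after k components = (λ_1 + ... + λ_k) / Σ λ:
  k = 1: 46/99 = 0.4646
  k = 2: (46 + 34)/99 = 80/99 = 0.8081
  k = 3: (46 + 34 + 19)/99 = 99/99 = 1

Summary (fraction, with percent):

explained: PC1 0.4646 (46.46%), PC2 0.3434 (34.34%), PC3 0.1919 (19.19%);  cumulative: 0.4646, 0.8081, 1


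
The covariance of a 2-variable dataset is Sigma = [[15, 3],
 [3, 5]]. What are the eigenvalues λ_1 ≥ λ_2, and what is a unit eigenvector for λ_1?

Step 1 — characteristic polynomial of 2×2 Sigma:
  det(Sigma - λI) = λ² - trace · λ + det = 0.
  trace = 15 + 5 = 20, det = 15·5 - (3)² = 66.
Step 2 — discriminant:
  Δ = trace² - 4·det = 400 - 264 = 136.
Step 3 — eigenvalues:
  λ = (trace ± √Δ)/2 = (20 ± 11.6619)/2,
  λ_1 = 15.831,  λ_2 = 4.169.

Step 4 — unit eigenvector for λ_1: solve (Sigma - λ_1 I)v = 0. First row:
  (15 - 15.831)·v_x + (3)·v_y = 0, i.e. (-0.831)·v_x + (3)·v_y = 0,
  so v ∝ (b, λ_1 - a) = (3, 0.831) = u.
  ||u|| = √((3)² + (0.831)²) = √(9.6905) ≈ 3.113,
  v_1 = u/||u|| ≈ (0.9637, 0.2669) (||v_1|| = 1).

λ_1 = 15.831,  λ_2 = 4.169;  v_1 ≈ (0.9637, 0.2669)


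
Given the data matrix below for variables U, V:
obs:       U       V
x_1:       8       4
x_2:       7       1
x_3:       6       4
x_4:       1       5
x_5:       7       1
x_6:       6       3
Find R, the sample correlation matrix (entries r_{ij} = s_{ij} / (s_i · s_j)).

Step 1 — column means:
  mean(U) = (8 + 7 + 6 + 1 + 7 + 6) / 6 = 35/6 = 5.8333
  mean(V) = (4 + 1 + 4 + 5 + 1 + 3) / 6 = 18/6 = 3

Step 2 — sample variances and covariances s[i,j] = (1/(n-1)) · Σ_k (x_{k,i} - mean_i) · (x_{k,j} - mean_j), with n-1 = 5:
  s[U,U] = ((2.1667)·(2.1667) + (1.1667)·(1.1667) + (0.1667)·(0.1667) + (-4.8333)·(-4.8333) + (1.1667)·(1.1667) + (0.1667)·(0.1667)) / 5 = 30.8333/5 = 6.1667
  s[U,V] = ((2.1667)·(1) + (1.1667)·(-2) + (0.1667)·(1) + (-4.8333)·(2) + (1.1667)·(-2) + (0.1667)·(0)) / 5 = -12/5 = -2.4
  s[V,V] = ((1)·(1) + (-2)·(-2) + (1)·(1) + (2)·(2) + (-2)·(-2) + (0)·(0)) / 5 = 14/5 = 2.8
  Sample standard deviations s_i = √(s[i,i]):
  s(U) = √(6.1667) = 2.4833
  s(V) = √(2.8) = 1.6733

Step 3 — r_{ij} = s_{ij} / (s_i · s_j):
  r[U,U] = 1 (diagonal).
  r[U,V] = -2.4 / (2.4833 · 1.6733) = -2.4 / 4.1553 = -0.5776
  r[V,V] = 1 (diagonal).

R is symmetric with unit diagonal. Assembling:

R = [[1, -0.5776],
 [-0.5776, 1]]


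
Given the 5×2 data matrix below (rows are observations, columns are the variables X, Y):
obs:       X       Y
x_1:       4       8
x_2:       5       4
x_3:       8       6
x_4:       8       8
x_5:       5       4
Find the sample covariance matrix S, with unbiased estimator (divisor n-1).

Step 1 — column means:
  mean(X) = (4 + 5 + 8 + 8 + 5) / 5 = 30/5 = 6
  mean(Y) = (8 + 4 + 6 + 8 + 4) / 5 = 30/5 = 6

Step 2 — sample covariance S[i,j] = (1/(n-1)) · Σ_k (x_{k,i} - mean_i) · (x_{k,j} - mean_j), with n-1 = 4.
  S[X,X] = ((-2)·(-2) + (-1)·(-1) + (2)·(2) + (2)·(2) + (-1)·(-1)) / 4 = 14/4 = 3.5
  S[X,Y] = ((-2)·(2) + (-1)·(-2) + (2)·(0) + (2)·(2) + (-1)·(-2)) / 4 = 4/4 = 1
  S[Y,Y] = ((2)·(2) + (-2)·(-2) + (0)·(0) + (2)·(2) + (-2)·(-2)) / 4 = 16/4 = 4

S is symmetric (S[j,i] = S[i,j]). Assembling:

S = [[3.5, 1],
 [1, 4]]


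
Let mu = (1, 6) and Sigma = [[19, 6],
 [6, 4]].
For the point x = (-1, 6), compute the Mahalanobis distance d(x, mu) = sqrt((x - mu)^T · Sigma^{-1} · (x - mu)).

Step 1 — centre the observation: (x - mu) = (-2, 0).

Step 2 — invert Sigma. det(Sigma) = 19·4 - (6)² = 40.
  Sigma^{-1} = (1/det) · [[d, -b], [-b, a]] = [[0.1, -0.15],
 [-0.15, 0.475]].

Step 3 — form the quadratic (x - mu)^T · Sigma^{-1} · (x - mu):
  Sigma^{-1} · (x - mu) = (-0.2, 0.3).
  (x - mu)^T · [Sigma^{-1} · (x - mu)] = (-2)·(-0.2) + (0)·(0.3) = 0.4.

Step 4 — take square root: d = √(0.4) ≈ 0.6325.

d(x, mu) = √(0.4) ≈ 0.6325


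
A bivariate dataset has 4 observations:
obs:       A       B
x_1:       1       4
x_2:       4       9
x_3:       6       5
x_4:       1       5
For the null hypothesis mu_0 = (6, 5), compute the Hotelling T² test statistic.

Step 1 — sample mean vector:
  mean(A) = (1 + 4 + 6 + 1) / 4 = 12/4 = 3
  mean(B) = (4 + 9 + 5 + 5) / 4 = 23/4 = 5.75
  x̄ = (3, 5.75),  deviation x̄ - mu_0 = (3, 5.75) - (6, 5) = (-3, 0.75).

Step 2 — sample covariance matrix, S[i,j] = (1/(n-1)) · Σ_k (x_{k,i} - mean_i) · (x_{k,j} - mean_j), divisor n-1 = 3:
  S[A,A] = ((-2)·(-2) + (1)·(1) + (3)·(3) + (-2)·(-2)) / 3 = 18/3 = 6
  S[A,B] = ((-2)·(-1.75) + (1)·(3.25) + (3)·(-0.75) + (-2)·(-0.75)) / 3 = 6/3 = 2
  S[B,B] = ((-1.75)·(-1.75) + (3.25)·(3.25) + (-0.75)·(-0.75) + (-0.75)·(-0.75)) / 3 = 14.75/3 = 4.9167
  S = [[6, 2],
 [2, 4.9167]].

Step 3 — invert S. det(S) = 6·4.9167 - (2)² = 25.5.
  S^{-1} = (1/det) · [[d, -b], [-b, a]] = [[0.1928, -0.0784],
 [-0.0784, 0.2353]].

Step 4 — quadratic form (x̄ - mu_0)^T · S^{-1} · (x̄ - mu_0):
  S^{-1} · (x̄ - mu_0) = (-0.6373, 0.4118),
  (x̄ - mu_0)^T · [...] = (-3)·(-0.6373) + (0.75)·(0.4118) = 2.2206.

Step 5 — scale by n: T² = 4 · 2.2206 = 8.8824.

T² ≈ 8.8824
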